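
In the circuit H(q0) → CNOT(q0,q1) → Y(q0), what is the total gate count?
3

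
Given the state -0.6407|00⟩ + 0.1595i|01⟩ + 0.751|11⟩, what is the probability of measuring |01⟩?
0.02544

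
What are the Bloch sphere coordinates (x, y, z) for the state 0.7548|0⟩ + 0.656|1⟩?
(0.9903, 0, 0.1394)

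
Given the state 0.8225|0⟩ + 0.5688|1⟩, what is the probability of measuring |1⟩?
0.3235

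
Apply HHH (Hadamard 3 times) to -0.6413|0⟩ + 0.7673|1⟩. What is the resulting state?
0.0891|0⟩ - 0.996|1⟩

H² = I, so H^3 = H: a single Hadamard. With (a, b) = (-0.6413, 0.7673), H gives ((a + b)/√2, (a − b)/√2) = (0.0891, -0.996).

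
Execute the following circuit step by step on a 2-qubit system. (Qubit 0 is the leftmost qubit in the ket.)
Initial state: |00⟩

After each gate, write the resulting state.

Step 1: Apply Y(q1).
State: i|01⟩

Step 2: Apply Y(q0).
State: -|11⟩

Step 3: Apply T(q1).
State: (-1/√2 - (1/√2)i)|11⟩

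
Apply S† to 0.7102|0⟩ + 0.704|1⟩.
0.7102|0⟩ - 0.704i|1⟩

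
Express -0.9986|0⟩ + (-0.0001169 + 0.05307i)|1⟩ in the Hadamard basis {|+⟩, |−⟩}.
(-0.7062 + 0.03753i)|+⟩ + (-0.706 - 0.03753i)|−⟩

With |ψ⟩ = α|0⟩ + β|1⟩, the Hadamard-basis coefficients are ⟨+|ψ⟩ = (α + β)/√2 and ⟨−|ψ⟩ = (α − β)/√2.
Here α = -0.9986, β = (-0.0001169 + 0.05307i): (α + β)/√2 = (-0.7062 + 0.03753i), (α − β)/√2 = (-0.706 - 0.03753i).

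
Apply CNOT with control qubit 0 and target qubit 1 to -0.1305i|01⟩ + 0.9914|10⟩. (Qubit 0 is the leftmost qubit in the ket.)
-0.1305i|01⟩ + 0.9914|11⟩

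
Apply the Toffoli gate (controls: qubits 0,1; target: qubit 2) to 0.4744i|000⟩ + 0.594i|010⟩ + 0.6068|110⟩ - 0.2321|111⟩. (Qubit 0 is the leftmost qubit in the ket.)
0.4744i|000⟩ + 0.594i|010⟩ - 0.2321|110⟩ + 0.6068|111⟩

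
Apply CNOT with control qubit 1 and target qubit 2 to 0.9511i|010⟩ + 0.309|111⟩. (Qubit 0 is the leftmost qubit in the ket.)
0.9511i|011⟩ + 0.309|110⟩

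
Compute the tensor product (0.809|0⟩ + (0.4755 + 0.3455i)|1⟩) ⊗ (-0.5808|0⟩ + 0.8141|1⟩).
-0.4699|00⟩ + 0.6586|01⟩ + (-0.2762 - 0.2007i)|10⟩ + (0.3871 + 0.2813i)|11⟩

amp(|b₁b₂…⟩) = product of the factor amplitudes for bits b₁, b₂, …; only kets whose every factor amplitude is nonzero survive.
|00⟩: (0.809)(-0.5808) = -0.4699
|01⟩: (0.809)(0.8141) = 0.6586
|10⟩: (0.4755 + 0.3455i)(-0.5808) = (-0.2762 - 0.2007i)
|11⟩: (0.4755 + 0.3455i)(0.8141) = (0.3871 + 0.2813i)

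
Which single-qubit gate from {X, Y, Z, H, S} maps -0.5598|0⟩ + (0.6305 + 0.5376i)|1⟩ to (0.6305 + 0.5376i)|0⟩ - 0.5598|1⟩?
X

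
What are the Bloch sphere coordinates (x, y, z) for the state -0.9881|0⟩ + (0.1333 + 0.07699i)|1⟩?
(-0.2634, -0.1521, 0.9526)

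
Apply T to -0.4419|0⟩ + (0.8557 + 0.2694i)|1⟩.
-0.4419|0⟩ + (0.4146 + 0.7956i)|1⟩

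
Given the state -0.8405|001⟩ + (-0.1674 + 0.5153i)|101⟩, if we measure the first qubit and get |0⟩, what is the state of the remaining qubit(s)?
-|01⟩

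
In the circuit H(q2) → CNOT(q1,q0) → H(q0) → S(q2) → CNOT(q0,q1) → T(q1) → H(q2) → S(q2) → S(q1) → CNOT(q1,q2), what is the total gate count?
10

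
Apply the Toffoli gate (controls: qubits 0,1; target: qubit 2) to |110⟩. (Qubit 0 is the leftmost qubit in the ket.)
|111⟩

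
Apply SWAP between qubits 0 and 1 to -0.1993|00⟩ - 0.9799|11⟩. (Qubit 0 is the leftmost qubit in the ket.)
-0.1993|00⟩ - 0.9799|11⟩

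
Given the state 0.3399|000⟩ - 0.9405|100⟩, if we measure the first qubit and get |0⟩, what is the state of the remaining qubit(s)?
|00⟩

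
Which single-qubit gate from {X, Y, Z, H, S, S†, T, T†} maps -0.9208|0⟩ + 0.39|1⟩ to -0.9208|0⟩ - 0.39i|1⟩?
S†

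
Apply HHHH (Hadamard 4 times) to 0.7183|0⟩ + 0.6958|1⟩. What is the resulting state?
0.7183|0⟩ + 0.6958|1⟩

H² = I, so an even number of Hadamards cancels: H^4 = I and the state is unchanged.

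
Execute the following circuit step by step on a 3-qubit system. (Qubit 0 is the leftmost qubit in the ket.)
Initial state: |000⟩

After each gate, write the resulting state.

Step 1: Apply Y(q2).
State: i|001⟩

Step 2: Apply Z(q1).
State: i|001⟩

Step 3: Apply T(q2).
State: (-1/√2 + (1/√2)i)|001⟩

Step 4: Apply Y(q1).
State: (-1/√2 - (1/√2)i)|011⟩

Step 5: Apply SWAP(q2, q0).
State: (-1/√2 - (1/√2)i)|110⟩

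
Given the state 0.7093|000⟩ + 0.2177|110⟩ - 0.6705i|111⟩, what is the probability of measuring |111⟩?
0.4496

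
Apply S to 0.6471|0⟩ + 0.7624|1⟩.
0.6471|0⟩ + 0.7624i|1⟩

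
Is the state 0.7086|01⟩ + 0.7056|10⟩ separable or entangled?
Entangled

Writing the state as a|00⟩ + b|01⟩ + c|10⟩ + d|11⟩, it is a product state iff ad − bc = 0.
Here (a, b, c, d) = (0, 0.7086, 0.7056, 0): ad − bc = (0)(0) − (0.7086)(0.7056) = -0.5 ≠ 0, so the state is entangled.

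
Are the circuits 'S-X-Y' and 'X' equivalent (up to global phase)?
No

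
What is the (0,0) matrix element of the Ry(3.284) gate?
-0.07114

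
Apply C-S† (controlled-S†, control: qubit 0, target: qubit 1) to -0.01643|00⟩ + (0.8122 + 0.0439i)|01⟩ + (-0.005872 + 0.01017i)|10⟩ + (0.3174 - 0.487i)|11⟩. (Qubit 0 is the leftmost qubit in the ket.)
-0.01643|00⟩ + (0.8122 + 0.0439i)|01⟩ + (-0.005872 + 0.01017i)|10⟩ + (-0.487 - 0.3174i)|11⟩

C-S† leaves the control-|0⟩ kets |00⟩, |01⟩ unchanged and applies S† to qubit 1 on the control-|1⟩ pair (|10⟩, |11⟩).
S† = [[1, 0], [0, -i]].
With a = amp(|10⟩) = (-0.005872 + 0.01017i) and b = amp(|11⟩) = (0.3174 - 0.487i):
new amp(|10⟩) = (1)·a = (-0.005872 + 0.01017i)
new amp(|11⟩) = (-i)·b = (-0.487 - 0.3174i)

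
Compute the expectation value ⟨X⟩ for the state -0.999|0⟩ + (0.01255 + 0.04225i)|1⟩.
-0.02507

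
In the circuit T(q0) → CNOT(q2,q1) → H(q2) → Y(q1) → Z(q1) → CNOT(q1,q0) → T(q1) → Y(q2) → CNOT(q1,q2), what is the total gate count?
9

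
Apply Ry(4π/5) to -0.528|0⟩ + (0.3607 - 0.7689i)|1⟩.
(-0.5062 + 0.7313i)|0⟩ + (-0.3907 - 0.2376i)|1⟩

Ry(4π/5) = [[cos(θ/2), −sin(θ/2)], [sin(θ/2), cos(θ/2)]]; θ = 4π/5, cos(θ/2) ≈ 0.309017, sin(θ/2) ≈ 0.951057.
With a = amp(|0⟩) = -0.528 and b = amp(|1⟩) = (0.3607 - 0.7689i):
new amp(|0⟩) = (0.309017)·a + (-0.951057)·b = (-0.5062 + 0.7313i)
new amp(|1⟩) = (0.951057)·a + (0.309017)·b = (-0.3907 - 0.2376i)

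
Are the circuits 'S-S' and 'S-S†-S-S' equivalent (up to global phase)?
Yes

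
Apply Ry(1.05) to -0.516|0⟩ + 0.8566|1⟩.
-0.8758|0⟩ + 0.4826|1⟩

Ry(1.05) = [[cos(θ/2), −sin(θ/2)], [sin(θ/2), cos(θ/2)]]; θ = 1.05, cos(θ/2) ≈ 0.865324, sin(θ/2) ≈ 0.501213.
With a = amp(|0⟩) = -0.516 and b = amp(|1⟩) = 0.8566:
new amp(|0⟩) = (0.865324)·a + (-0.501213)·b = -0.8758
new amp(|1⟩) = (0.501213)·a + (0.865324)·b = 0.4826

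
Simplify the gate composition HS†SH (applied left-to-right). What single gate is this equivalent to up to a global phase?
I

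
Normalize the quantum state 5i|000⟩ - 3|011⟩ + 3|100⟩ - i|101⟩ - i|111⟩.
0.7454i|000⟩ - 1/√5|011⟩ + 1/√5|100⟩ - 0.1491i|101⟩ - 0.1491i|111⟩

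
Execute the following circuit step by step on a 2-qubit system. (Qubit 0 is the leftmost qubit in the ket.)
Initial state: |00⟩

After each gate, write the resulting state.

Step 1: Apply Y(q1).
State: i|01⟩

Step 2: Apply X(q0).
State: i|11⟩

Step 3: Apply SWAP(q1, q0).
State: i|11⟩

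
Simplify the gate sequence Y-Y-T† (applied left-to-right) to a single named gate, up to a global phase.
T†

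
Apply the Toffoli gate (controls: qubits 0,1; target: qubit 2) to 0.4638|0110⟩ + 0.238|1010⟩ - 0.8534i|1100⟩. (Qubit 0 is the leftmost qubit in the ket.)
0.4638|0110⟩ + 0.238|1010⟩ - 0.8534i|1110⟩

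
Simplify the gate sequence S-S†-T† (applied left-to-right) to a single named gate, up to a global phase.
T†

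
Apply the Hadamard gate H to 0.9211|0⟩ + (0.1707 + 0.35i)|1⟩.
(0.772 + 0.2475i)|0⟩ + (0.5306 - 0.2475i)|1⟩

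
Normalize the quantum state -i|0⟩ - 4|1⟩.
-0.2425i|0⟩ - 0.9701|1⟩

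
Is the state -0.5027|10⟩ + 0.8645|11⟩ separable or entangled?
Separable

Writing the state as a|00⟩ + b|01⟩ + c|10⟩ + d|11⟩, it is a product state iff ad − bc = 0.
Here (a, b, c, d) = (0, 0, -0.5027, 0.8645): ad − bc = (0)(0.8645) − (0)(-0.5027) = 0, so the state is separable.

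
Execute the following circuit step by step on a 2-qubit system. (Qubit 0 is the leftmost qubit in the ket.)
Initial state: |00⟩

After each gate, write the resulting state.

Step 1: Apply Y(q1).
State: i|01⟩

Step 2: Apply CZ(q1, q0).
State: i|01⟩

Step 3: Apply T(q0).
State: i|01⟩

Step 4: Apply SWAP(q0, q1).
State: i|10⟩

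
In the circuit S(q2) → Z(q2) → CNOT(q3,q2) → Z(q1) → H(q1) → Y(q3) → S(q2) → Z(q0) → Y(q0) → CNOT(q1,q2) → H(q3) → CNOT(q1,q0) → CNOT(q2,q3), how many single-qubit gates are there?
9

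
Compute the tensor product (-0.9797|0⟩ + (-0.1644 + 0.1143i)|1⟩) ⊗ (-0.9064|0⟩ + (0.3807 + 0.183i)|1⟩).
0.888|00⟩ + (-0.373 - 0.1793i)|01⟩ + (0.149 - 0.1036i)|10⟩ + (-0.0835 + 0.01343i)|11⟩

amp(|b₁b₂…⟩) = product of the factor amplitudes for bits b₁, b₂, …; only kets whose every factor amplitude is nonzero survive.
|00⟩: (-0.9797)(-0.9064) = 0.888
|01⟩: (-0.9797)(0.3807 + 0.183i) = (-0.373 - 0.1793i)
|10⟩: (-0.1644 + 0.1143i)(-0.9064) = (0.149 - 0.1036i)
|11⟩: (-0.1644 + 0.1143i)(0.3807 + 0.183i) = (-0.0835 + 0.01343i)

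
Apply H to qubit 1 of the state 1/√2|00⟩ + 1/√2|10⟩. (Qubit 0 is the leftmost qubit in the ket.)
1/2|00⟩ + 1/2|01⟩ + 1/2|10⟩ + 1/2|11⟩

H on qubit 1 mixes each pair of kets that differ only in qubit 1: amplitudes (a, b) of (|…0…⟩, |…1…⟩) become ((a + b)/√2, (a − b)/√2). Kets absent from the input have amplitude 0.
(|00⟩, |01⟩): (a, b) = (1/√2, 0) → (1/2, 1/2)
(|10⟩, |11⟩): (a, b) = (1/√2, 0) → (1/2, 1/2)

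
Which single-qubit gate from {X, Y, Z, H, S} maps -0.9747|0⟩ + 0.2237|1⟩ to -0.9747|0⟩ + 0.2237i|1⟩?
S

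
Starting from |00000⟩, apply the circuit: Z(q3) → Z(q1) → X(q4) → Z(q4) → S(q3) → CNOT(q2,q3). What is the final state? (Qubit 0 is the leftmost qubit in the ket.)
-|00001⟩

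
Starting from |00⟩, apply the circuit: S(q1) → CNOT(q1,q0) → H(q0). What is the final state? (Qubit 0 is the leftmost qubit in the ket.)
1/√2|00⟩ + 1/√2|10⟩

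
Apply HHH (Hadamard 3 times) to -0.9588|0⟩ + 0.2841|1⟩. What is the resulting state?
-0.4771|0⟩ - 0.8789|1⟩

H² = I, so H^3 = H: a single Hadamard. With (a, b) = (-0.9588, 0.2841), H gives ((a + b)/√2, (a − b)/√2) = (-0.4771, -0.8789).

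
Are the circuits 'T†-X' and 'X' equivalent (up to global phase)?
No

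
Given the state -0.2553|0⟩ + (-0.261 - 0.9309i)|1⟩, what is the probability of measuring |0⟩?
0.06518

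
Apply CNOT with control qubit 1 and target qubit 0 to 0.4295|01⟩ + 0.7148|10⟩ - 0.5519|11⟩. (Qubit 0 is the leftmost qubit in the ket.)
-0.5519|01⟩ + 0.7148|10⟩ + 0.4295|11⟩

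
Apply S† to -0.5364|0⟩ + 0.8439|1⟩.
-0.5364|0⟩ - 0.8439i|1⟩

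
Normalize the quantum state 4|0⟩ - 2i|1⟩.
0.8944|0⟩ - (1/√5)i|1⟩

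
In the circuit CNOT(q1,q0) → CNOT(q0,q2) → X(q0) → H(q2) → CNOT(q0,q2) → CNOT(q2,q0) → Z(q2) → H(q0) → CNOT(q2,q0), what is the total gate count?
9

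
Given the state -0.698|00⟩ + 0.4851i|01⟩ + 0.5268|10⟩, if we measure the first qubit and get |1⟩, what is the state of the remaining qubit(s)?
|0⟩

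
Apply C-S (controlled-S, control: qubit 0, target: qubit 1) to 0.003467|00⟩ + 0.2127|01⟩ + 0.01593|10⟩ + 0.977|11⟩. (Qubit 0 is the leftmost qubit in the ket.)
0.003467|00⟩ + 0.2127|01⟩ + 0.01593|10⟩ + 0.977i|11⟩

C-S leaves the control-|0⟩ kets |00⟩, |01⟩ unchanged and applies S to qubit 1 on the control-|1⟩ pair (|10⟩, |11⟩).
S = [[1, 0], [0, i]].
With a = amp(|10⟩) = 0.01593 and b = amp(|11⟩) = 0.977:
new amp(|10⟩) = (1)·a = 0.01593
new amp(|11⟩) = (i)·b = 0.977i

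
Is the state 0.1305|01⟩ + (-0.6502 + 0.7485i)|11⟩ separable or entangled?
Separable

Writing the state as a|00⟩ + b|01⟩ + c|10⟩ + d|11⟩, it is a product state iff ad − bc = 0.
Here (a, b, c, d) = (0, 0.1305, 0, (-0.6502 + 0.7485i)): ad − bc = (0)(-0.6502 + 0.7485i) − (0.1305)(0) = 0, so the state is separable.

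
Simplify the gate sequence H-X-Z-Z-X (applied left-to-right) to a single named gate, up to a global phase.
H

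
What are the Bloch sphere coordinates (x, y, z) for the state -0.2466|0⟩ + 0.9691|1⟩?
(-0.478, 0, -0.8783)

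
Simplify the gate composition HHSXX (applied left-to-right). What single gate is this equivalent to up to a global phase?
S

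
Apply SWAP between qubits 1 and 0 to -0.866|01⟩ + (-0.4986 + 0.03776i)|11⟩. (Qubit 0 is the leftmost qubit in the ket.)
-0.866|10⟩ + (-0.4986 + 0.03776i)|11⟩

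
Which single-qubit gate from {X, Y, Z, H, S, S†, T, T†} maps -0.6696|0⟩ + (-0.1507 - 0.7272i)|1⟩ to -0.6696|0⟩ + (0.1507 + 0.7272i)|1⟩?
Z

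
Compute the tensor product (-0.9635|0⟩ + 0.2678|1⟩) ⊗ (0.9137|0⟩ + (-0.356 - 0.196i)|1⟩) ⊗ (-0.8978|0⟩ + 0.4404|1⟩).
0.7904|000⟩ - 0.3877|001⟩ + (-0.308 - 0.1695i)|010⟩ + (0.1511 + 0.08317i)|011⟩ - 0.2197|100⟩ + 0.1078|101⟩ + (0.08559 + 0.04712i)|110⟩ + (-0.04199 - 0.02312i)|111⟩

amp(|b₁b₂…⟩) = product of the factor amplitudes for bits b₁, b₂, …; only kets whose every factor amplitude is nonzero survive.
|000⟩: (-0.9635)(0.9137)(-0.8978) = 0.7904
|001⟩: (-0.9635)(0.9137)(0.4404) = -0.3877
|010⟩: (-0.9635)(-0.356 - 0.196i)(-0.8978) = (-0.308 - 0.1695i)
|011⟩: (-0.9635)(-0.356 - 0.196i)(0.4404) = (0.1511 + 0.08317i)
|100⟩: (0.2678)(0.9137)(-0.8978) = -0.2197
|101⟩: (0.2678)(0.9137)(0.4404) = 0.1078
|110⟩: (0.2678)(-0.356 - 0.196i)(-0.8978) = (0.08559 + 0.04712i)
|111⟩: (0.2678)(-0.356 - 0.196i)(0.4404) = (-0.04199 - 0.02312i)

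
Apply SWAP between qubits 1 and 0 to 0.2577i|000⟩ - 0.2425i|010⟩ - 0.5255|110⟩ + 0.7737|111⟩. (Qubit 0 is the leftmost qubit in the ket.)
0.2577i|000⟩ - 0.2425i|100⟩ - 0.5255|110⟩ + 0.7737|111⟩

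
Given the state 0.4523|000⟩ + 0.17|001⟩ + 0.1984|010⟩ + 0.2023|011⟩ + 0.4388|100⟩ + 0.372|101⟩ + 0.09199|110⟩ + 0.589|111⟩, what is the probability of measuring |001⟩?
0.0289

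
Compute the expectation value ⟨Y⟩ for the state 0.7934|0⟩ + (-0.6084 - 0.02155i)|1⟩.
-0.0342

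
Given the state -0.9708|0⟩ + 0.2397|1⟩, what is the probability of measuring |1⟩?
0.05746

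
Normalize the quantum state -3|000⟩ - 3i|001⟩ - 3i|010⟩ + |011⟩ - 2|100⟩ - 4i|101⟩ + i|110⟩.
-0.4286|000⟩ - 0.4286i|001⟩ - 0.4286i|010⟩ + 0.1429|011⟩ - 0.2857|100⟩ - 0.5714i|101⟩ + 0.1429i|110⟩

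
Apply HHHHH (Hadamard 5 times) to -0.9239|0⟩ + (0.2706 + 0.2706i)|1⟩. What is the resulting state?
(-0.462 + 0.1913i)|0⟩ + (-0.8446 - 0.1913i)|1⟩

H² = I, so H^5 = H: a single Hadamard. With (a, b) = (-0.9239, (0.2706 + 0.2706i)), H gives ((a + b)/√2, (a − b)/√2) = ((-0.462 + 0.1913i), (-0.8446 - 0.1913i)).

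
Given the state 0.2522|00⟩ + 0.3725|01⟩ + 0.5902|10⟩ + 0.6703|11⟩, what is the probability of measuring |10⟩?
0.3483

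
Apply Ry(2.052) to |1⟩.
-0.8552|0⟩ + 0.5182|1⟩

Ry(2.052) = [[cos(θ/2), −sin(θ/2)], [sin(θ/2), cos(θ/2)]]; θ = 2.052, cos(θ/2) ≈ 0.518244, sin(θ/2) ≈ 0.855233.
With a = amp(|0⟩) = 0 and b = amp(|1⟩) = 1:
new amp(|0⟩) = (0.518244)·a + (-0.855233)·b = -0.8552
new amp(|1⟩) = (0.855233)·a + (0.518244)·b = 0.5182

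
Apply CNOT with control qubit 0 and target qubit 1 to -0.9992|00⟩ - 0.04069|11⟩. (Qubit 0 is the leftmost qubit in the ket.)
-0.9992|00⟩ - 0.04069|10⟩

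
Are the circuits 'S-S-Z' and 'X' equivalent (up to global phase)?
No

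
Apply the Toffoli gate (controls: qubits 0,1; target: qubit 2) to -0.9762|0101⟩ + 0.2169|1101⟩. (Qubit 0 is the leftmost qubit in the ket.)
-0.9762|0101⟩ + 0.2169|1111⟩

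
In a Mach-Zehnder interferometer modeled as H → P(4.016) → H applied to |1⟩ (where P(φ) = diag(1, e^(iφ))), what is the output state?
(0.8207 + 0.3836i)|0⟩ + (0.1793 - 0.3836i)|1⟩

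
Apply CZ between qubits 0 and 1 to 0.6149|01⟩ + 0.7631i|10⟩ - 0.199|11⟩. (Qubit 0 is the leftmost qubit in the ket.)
0.6149|01⟩ + 0.7631i|10⟩ + 0.199|11⟩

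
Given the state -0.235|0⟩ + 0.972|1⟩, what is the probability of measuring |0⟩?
0.05523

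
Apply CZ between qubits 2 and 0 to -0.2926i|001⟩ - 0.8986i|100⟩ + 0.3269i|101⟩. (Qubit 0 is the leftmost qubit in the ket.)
-0.2926i|001⟩ - 0.8986i|100⟩ - 0.3269i|101⟩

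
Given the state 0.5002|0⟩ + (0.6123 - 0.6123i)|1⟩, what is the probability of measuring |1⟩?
0.7498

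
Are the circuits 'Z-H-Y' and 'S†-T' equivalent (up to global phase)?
No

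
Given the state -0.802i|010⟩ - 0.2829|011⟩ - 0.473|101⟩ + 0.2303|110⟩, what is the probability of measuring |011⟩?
0.08003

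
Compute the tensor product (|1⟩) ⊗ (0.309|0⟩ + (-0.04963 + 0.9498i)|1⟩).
0.309|10⟩ + (-0.04963 + 0.9498i)|11⟩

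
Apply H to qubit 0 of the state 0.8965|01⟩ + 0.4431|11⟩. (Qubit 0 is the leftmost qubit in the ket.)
0.9472|01⟩ + 0.3206|11⟩

H on qubit 0 mixes each pair of kets that differ only in qubit 0: amplitudes (a, b) of (|…0…⟩, |…1…⟩) become ((a + b)/√2, (a − b)/√2). Kets absent from the input have amplitude 0.
(|01⟩, |11⟩): (a, b) = (0.8965, 0.4431) → (0.9472, 0.3206)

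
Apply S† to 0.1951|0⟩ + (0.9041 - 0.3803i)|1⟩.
0.1951|0⟩ + (-0.3803 - 0.9041i)|1⟩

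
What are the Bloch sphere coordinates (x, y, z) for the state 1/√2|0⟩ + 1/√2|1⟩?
(1, 0, 0)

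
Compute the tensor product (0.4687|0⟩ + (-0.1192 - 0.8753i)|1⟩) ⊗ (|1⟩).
0.4687|01⟩ + (-0.1192 - 0.8753i)|11⟩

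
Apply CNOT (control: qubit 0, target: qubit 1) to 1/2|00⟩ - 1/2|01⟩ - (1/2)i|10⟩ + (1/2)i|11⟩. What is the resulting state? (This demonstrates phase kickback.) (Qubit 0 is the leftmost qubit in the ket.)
1/2|00⟩ - 1/2|01⟩ + (1/2)i|10⟩ - (1/2)i|11⟩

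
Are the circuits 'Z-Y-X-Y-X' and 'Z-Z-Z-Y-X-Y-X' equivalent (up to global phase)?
Yes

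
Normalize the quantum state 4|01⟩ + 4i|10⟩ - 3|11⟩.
0.6247|01⟩ + 0.6247i|10⟩ - 0.4685|11⟩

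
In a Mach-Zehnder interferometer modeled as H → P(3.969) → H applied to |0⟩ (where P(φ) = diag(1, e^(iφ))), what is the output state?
(0.1616 - 0.3681i)|0⟩ + (0.8384 + 0.3681i)|1⟩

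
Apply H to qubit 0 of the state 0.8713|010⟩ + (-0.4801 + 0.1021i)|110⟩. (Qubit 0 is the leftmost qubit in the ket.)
(0.2766 + 0.0722i)|010⟩ + (0.9556 - 0.0722i)|110⟩

H on qubit 0 mixes each pair of kets that differ only in qubit 0: amplitudes (a, b) of (|…0…⟩, |…1…⟩) become ((a + b)/√2, (a − b)/√2). Kets absent from the input have amplitude 0.
(|010⟩, |110⟩): (a, b) = (0.8713, (-0.4801 + 0.1021i)) → ((0.2766 + 0.0722i), (0.9556 - 0.0722i))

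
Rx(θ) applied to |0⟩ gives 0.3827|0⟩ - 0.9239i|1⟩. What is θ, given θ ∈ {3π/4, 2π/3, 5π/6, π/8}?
3π/4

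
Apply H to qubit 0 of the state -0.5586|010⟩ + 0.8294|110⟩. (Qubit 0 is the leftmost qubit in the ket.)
0.1915|010⟩ - 0.9815|110⟩

H on qubit 0 mixes each pair of kets that differ only in qubit 0: amplitudes (a, b) of (|…0…⟩, |…1…⟩) become ((a + b)/√2, (a − b)/√2). Kets absent from the input have amplitude 0.
(|010⟩, |110⟩): (a, b) = (-0.5586, 0.8294) → (0.1915, -0.9815)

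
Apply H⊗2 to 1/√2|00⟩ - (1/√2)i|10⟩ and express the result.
(1/√8 - (1/√8)i)|00⟩ + (1/√8 - (1/√8)i)|01⟩ + (1/√8 + (1/√8)i)|10⟩ + (1/√8 + (1/√8)i)|11⟩

H⊗2 gives amp(|y⟩) = (1/2) Σ_x (−1)^(x·y) amp(|x⟩), where x·y is the number of positions in which both x and y have a 1.
|00⟩: (1/√2 - (1/√2)i)/2 = (1/√8 - (1/√8)i)
|01⟩: (1/√2 - (1/√2)i)/2 = (1/√8 - (1/√8)i)
|10⟩: (1/√2 + (1/√2)i)/2 = (1/√8 + (1/√8)i)
|11⟩: (1/√2 + (1/√2)i)/2 = (1/√8 + (1/√8)i)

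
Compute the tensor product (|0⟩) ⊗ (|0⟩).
|00⟩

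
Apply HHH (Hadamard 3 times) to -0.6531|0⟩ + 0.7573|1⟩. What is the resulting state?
0.07368|0⟩ - 0.9973|1⟩

H² = I, so H^3 = H: a single Hadamard. With (a, b) = (-0.6531, 0.7573), H gives ((a + b)/√2, (a − b)/√2) = (0.07368, -0.9973).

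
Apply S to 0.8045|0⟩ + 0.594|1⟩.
0.8045|0⟩ + 0.594i|1⟩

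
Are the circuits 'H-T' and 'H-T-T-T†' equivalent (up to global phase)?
Yes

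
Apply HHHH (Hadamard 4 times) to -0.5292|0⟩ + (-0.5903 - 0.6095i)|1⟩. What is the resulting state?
-0.5292|0⟩ + (-0.5903 - 0.6095i)|1⟩

H² = I, so an even number of Hadamards cancels: H^4 = I and the state is unchanged.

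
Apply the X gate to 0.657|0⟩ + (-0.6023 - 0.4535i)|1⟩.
(-0.6023 - 0.4535i)|0⟩ + 0.657|1⟩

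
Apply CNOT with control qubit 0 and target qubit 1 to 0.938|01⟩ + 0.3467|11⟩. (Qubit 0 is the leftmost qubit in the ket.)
0.938|01⟩ + 0.3467|10⟩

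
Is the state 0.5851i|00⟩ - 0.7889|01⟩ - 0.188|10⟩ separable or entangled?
Entangled

Writing the state as a|00⟩ + b|01⟩ + c|10⟩ + d|11⟩, it is a product state iff ad − bc = 0.
Here (a, b, c, d) = (0.5851i, -0.7889, -0.188, 0): ad − bc = (0.5851i)(0) − (-0.7889)(-0.188) = -0.1483 ≠ 0, so the state is entangled.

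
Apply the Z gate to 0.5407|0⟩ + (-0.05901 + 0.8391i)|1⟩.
0.5407|0⟩ + (0.05901 - 0.8391i)|1⟩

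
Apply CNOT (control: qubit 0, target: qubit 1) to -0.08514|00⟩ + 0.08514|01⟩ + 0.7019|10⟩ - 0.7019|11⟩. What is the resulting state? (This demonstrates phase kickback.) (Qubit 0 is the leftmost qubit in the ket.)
-0.08514|00⟩ + 0.08514|01⟩ - 0.7019|10⟩ + 0.7019|11⟩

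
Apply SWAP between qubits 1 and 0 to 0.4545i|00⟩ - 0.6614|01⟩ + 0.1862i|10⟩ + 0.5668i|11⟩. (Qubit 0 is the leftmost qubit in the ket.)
0.4545i|00⟩ + 0.1862i|01⟩ - 0.6614|10⟩ + 0.5668i|11⟩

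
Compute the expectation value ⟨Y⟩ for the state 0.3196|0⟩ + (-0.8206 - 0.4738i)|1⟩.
-0.3029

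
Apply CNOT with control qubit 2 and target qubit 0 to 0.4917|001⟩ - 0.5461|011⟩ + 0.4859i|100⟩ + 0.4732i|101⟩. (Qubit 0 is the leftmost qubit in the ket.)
0.4732i|001⟩ + 0.4859i|100⟩ + 0.4917|101⟩ - 0.5461|111⟩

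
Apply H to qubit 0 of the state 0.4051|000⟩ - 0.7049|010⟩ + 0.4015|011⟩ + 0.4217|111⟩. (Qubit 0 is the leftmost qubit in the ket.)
0.2864|000⟩ - 0.4984|010⟩ + 0.5821|011⟩ + 0.2864|100⟩ - 0.4984|110⟩ - 0.01428|111⟩

H on qubit 0 mixes each pair of kets that differ only in qubit 0: amplitudes (a, b) of (|…0…⟩, |…1…⟩) become ((a + b)/√2, (a − b)/√2). Kets absent from the input have amplitude 0.
(|000⟩, |100⟩): (a, b) = (0.4051, 0) → (0.2864, 0.2864)
(|010⟩, |110⟩): (a, b) = (-0.7049, 0) → (-0.4984, -0.4984)
(|011⟩, |111⟩): (a, b) = (0.4015, 0.4217) → (0.5821, -0.01428)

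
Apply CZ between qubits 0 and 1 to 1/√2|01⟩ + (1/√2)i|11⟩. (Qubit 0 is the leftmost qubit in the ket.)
1/√2|01⟩ - (1/√2)i|11⟩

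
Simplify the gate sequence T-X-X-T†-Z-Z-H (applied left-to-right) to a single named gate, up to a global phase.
H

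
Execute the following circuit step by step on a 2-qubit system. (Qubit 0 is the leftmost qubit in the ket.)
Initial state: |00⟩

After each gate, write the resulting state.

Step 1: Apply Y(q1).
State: i|01⟩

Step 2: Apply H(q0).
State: (1/√2)i|01⟩ + (1/√2)i|11⟩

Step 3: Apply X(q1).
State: (1/√2)i|00⟩ + (1/√2)i|10⟩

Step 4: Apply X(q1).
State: (1/√2)i|01⟩ + (1/√2)i|11⟩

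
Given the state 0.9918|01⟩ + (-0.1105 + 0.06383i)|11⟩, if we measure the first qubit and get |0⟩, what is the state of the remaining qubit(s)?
|1⟩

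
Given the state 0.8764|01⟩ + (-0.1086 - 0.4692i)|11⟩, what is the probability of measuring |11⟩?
0.2319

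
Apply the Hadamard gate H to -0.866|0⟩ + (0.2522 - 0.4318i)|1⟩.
(-0.434 - 0.3053i)|0⟩ + (-0.7907 + 0.3053i)|1⟩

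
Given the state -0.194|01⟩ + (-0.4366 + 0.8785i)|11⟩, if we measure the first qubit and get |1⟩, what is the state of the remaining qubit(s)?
(-0.4451 + 0.8955i)|1⟩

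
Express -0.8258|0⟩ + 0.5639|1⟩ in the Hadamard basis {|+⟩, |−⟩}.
-0.1852|+⟩ - 0.9827|−⟩

With |ψ⟩ = α|0⟩ + β|1⟩, the Hadamard-basis coefficients are ⟨+|ψ⟩ = (α + β)/√2 and ⟨−|ψ⟩ = (α − β)/√2.
Here α = -0.8258, β = 0.5639: (α + β)/√2 = -0.1852, (α − β)/√2 = -0.9827.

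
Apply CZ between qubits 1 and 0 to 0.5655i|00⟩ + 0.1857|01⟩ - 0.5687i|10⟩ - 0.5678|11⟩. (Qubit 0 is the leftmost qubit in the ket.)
0.5655i|00⟩ + 0.1857|01⟩ - 0.5687i|10⟩ + 0.5678|11⟩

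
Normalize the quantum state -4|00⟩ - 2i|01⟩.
-0.8944|00⟩ - (1/√5)i|01⟩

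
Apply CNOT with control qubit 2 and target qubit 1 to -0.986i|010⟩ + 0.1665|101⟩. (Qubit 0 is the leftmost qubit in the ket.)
-0.986i|010⟩ + 0.1665|111⟩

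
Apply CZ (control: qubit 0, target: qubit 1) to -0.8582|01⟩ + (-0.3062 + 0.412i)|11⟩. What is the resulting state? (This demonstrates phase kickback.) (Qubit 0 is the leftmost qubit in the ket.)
-0.8582|01⟩ + (0.3062 - 0.412i)|11⟩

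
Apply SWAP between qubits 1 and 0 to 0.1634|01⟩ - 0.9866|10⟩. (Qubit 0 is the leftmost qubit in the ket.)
-0.9866|01⟩ + 0.1634|10⟩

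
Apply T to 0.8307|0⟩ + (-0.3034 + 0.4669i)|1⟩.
0.8307|0⟩ + (-0.5447 + 0.1156i)|1⟩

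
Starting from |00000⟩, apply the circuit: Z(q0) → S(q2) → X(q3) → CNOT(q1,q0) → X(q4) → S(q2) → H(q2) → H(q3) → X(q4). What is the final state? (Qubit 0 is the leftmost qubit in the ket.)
1/2|00000⟩ - 1/2|00010⟩ + 1/2|00100⟩ - 1/2|00110⟩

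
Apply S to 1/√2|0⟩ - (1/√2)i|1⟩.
1/√2|0⟩ + 1/√2|1⟩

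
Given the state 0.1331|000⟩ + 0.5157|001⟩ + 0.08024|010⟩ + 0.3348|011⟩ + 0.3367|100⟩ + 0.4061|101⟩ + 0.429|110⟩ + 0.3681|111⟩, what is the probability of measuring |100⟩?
0.1134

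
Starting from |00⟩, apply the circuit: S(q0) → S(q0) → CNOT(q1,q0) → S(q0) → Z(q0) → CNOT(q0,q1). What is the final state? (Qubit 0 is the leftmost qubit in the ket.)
|00⟩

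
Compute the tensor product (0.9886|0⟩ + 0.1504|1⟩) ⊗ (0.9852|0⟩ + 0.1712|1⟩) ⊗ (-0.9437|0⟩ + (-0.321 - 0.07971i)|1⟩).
-0.9191|000⟩ + (-0.3126 - 0.07764i)|001⟩ - 0.1597|010⟩ + (-0.05433 - 0.01349i)|011⟩ - 0.1398|100⟩ + (-0.04756 - 0.01181i)|101⟩ - 0.0243|110⟩ + (-0.008265 - 0.002052i)|111⟩

amp(|b₁b₂…⟩) = product of the factor amplitudes for bits b₁, b₂, …; only kets whose every factor amplitude is nonzero survive.
|000⟩: (0.9886)(0.9852)(-0.9437) = -0.9191
|001⟩: (0.9886)(0.9852)(-0.321 - 0.07971i) = (-0.3126 - 0.07764i)
|010⟩: (0.9886)(0.1712)(-0.9437) = -0.1597
|011⟩: (0.9886)(0.1712)(-0.321 - 0.07971i) = (-0.05433 - 0.01349i)
|100⟩: (0.1504)(0.9852)(-0.9437) = -0.1398
|101⟩: (0.1504)(0.9852)(-0.321 - 0.07971i) = (-0.04756 - 0.01181i)
|110⟩: (0.1504)(0.1712)(-0.9437) = -0.0243
|111⟩: (0.1504)(0.1712)(-0.321 - 0.07971i) = (-0.008265 - 0.002052i)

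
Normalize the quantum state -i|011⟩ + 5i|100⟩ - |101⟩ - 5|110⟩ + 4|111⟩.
-0.1213i|011⟩ + 0.6063i|100⟩ - 0.1213|101⟩ - 0.6063|110⟩ + 0.4851|111⟩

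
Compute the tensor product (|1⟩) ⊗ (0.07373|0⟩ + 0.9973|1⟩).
0.07373|10⟩ + 0.9973|11⟩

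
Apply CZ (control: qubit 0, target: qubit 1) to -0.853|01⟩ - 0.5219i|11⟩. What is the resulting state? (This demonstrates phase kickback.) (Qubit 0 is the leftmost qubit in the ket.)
-0.853|01⟩ + 0.5219i|11⟩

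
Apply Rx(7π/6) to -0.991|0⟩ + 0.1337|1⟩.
(0.2565 - 0.1291i)|0⟩ + (-0.0346 + 0.9572i)|1⟩

Rx(7π/6) = [[cos(θ/2), −i·sin(θ/2)], [−i·sin(θ/2), cos(θ/2)]]; θ = 7π/6, cos(θ/2) ≈ -0.258819, sin(θ/2) ≈ 0.965926.
With a = amp(|0⟩) = -0.991 and b = amp(|1⟩) = 0.1337:
new amp(|0⟩) = (-0.258819)·a + (-0.965926i)·b = (0.2565 - 0.1291i)
new amp(|1⟩) = (-0.965926i)·a + (-0.258819)·b = (-0.0346 + 0.9572i)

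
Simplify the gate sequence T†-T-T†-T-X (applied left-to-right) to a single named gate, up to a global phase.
X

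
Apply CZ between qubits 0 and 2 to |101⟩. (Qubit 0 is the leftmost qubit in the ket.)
-|101⟩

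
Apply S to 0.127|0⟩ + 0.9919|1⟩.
0.127|0⟩ + 0.9919i|1⟩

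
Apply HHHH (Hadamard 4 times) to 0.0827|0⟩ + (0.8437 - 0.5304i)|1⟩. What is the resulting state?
0.0827|0⟩ + (0.8437 - 0.5304i)|1⟩

H² = I, so an even number of Hadamards cancels: H^4 = I and the state is unchanged.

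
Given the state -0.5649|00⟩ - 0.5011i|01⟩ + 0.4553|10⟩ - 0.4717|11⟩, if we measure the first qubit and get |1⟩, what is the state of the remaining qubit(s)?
0.6945|0⟩ - 0.7195|1⟩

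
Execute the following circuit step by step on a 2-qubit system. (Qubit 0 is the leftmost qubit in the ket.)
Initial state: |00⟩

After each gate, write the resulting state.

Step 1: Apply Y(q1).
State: i|01⟩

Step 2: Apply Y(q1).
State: |00⟩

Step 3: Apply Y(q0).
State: i|10⟩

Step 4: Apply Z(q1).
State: i|10⟩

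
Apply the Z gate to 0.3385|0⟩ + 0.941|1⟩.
0.3385|0⟩ - 0.941|1⟩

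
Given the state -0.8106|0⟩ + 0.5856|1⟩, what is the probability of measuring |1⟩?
0.3429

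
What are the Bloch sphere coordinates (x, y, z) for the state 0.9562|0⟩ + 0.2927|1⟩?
(0.5598, 0, 0.8286)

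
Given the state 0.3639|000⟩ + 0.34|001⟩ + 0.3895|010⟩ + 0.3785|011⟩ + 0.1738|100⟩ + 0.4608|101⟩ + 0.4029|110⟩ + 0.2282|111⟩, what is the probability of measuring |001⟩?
0.1156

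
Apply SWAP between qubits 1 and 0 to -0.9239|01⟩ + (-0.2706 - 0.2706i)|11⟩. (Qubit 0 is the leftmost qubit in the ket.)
-0.9239|10⟩ + (-0.2706 - 0.2706i)|11⟩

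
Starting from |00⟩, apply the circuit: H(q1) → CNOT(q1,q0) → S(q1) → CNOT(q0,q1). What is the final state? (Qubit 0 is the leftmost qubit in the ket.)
1/√2|00⟩ + (1/√2)i|10⟩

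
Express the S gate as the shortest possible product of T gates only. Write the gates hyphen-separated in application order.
T-T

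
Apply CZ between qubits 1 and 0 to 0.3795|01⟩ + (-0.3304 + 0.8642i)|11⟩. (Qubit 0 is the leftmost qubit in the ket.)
0.3795|01⟩ + (0.3304 - 0.8642i)|11⟩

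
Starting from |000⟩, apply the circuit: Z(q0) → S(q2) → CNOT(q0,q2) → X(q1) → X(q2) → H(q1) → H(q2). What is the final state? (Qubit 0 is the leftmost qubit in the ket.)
1/2|000⟩ - 1/2|001⟩ - 1/2|010⟩ + 1/2|011⟩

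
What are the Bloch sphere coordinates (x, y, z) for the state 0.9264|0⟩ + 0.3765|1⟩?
(0.6976, 0, 0.7165)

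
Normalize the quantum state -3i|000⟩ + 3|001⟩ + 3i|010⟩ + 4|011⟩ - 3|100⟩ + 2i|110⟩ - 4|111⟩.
-(1/√8)i|000⟩ + 1/√8|001⟩ + (1/√8)i|010⟩ + 0.4714|011⟩ - 1/√8|100⟩ + 0.2357i|110⟩ - 0.4714|111⟩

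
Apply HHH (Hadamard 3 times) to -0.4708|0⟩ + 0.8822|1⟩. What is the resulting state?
0.2909|0⟩ - 0.9567|1⟩

H² = I, so H^3 = H: a single Hadamard. With (a, b) = (-0.4708, 0.8822), H gives ((a + b)/√2, (a − b)/√2) = (0.2909, -0.9567).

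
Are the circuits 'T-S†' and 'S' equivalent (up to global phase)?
No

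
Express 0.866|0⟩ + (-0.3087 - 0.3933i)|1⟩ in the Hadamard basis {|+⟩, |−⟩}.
(0.3941 - 0.2781i)|+⟩ + (0.8306 + 0.2781i)|−⟩

With |ψ⟩ = α|0⟩ + β|1⟩, the Hadamard-basis coefficients are ⟨+|ψ⟩ = (α + β)/√2 and ⟨−|ψ⟩ = (α − β)/√2.
Here α = 0.866, β = (-0.3087 - 0.3933i): (α + β)/√2 = (0.3941 - 0.2781i), (α − β)/√2 = (0.8306 + 0.2781i).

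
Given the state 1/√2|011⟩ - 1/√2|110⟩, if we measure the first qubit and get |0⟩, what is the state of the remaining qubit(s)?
|11⟩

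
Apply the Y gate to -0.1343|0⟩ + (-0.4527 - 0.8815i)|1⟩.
(-0.8815 + 0.4527i)|0⟩ - 0.1343i|1⟩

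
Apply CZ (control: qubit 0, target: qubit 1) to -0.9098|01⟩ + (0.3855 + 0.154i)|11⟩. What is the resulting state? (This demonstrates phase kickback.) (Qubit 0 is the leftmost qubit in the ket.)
-0.9098|01⟩ + (-0.3855 - 0.154i)|11⟩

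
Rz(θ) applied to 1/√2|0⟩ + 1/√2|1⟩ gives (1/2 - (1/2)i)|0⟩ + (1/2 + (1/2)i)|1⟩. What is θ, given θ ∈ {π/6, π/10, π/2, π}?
π/2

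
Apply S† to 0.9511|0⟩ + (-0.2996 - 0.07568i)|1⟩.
0.9511|0⟩ + (-0.07568 + 0.2996i)|1⟩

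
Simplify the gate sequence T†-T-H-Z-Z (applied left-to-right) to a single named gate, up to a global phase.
H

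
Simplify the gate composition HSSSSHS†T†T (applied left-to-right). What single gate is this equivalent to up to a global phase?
S†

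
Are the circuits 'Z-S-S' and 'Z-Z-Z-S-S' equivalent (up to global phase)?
Yes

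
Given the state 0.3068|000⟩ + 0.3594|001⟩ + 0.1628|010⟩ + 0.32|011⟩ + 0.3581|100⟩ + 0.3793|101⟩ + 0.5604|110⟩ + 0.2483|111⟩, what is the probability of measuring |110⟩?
0.314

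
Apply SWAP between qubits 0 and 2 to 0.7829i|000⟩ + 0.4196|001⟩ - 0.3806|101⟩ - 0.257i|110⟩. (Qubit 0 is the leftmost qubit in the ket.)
0.7829i|000⟩ - 0.257i|011⟩ + 0.4196|100⟩ - 0.3806|101⟩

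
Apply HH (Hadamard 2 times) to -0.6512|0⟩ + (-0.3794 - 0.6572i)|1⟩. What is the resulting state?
-0.6512|0⟩ + (-0.3794 - 0.6572i)|1⟩

H² = I, so an even number of Hadamards cancels: H^2 = I and the state is unchanged.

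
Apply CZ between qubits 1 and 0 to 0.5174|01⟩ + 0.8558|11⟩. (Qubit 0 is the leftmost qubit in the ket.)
0.5174|01⟩ - 0.8558|11⟩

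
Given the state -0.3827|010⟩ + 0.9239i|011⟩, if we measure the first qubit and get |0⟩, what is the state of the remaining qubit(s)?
-0.3827|10⟩ + 0.9239i|11⟩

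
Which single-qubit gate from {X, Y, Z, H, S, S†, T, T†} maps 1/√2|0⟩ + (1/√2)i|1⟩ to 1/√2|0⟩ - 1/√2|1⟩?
S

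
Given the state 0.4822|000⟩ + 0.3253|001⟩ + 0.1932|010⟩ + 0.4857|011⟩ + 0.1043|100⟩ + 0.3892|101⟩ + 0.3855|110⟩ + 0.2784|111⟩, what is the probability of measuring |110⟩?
0.1486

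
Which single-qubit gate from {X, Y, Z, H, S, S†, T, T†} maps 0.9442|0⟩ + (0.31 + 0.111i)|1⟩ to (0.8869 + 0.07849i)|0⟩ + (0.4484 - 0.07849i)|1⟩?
H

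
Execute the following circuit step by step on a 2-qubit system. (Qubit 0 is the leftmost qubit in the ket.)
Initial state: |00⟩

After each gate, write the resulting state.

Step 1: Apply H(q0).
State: 1/√2|00⟩ + 1/√2|10⟩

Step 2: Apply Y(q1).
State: (1/√2)i|01⟩ + (1/√2)i|11⟩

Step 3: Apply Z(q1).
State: -(1/√2)i|01⟩ - (1/√2)i|11⟩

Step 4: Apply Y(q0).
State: -1/√2|01⟩ + 1/√2|11⟩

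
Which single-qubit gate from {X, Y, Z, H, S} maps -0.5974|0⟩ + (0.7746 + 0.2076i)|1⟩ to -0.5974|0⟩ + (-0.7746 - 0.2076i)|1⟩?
Z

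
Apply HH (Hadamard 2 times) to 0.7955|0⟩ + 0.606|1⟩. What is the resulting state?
0.7955|0⟩ + 0.606|1⟩

H² = I, so an even number of Hadamards cancels: H^2 = I and the state is unchanged.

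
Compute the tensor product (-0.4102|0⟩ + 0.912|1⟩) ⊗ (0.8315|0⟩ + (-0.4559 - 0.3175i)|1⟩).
-0.3411|00⟩ + (0.187 + 0.1302i)|01⟩ + 0.7583|10⟩ + (-0.4158 - 0.2896i)|11⟩

amp(|b₁b₂…⟩) = product of the factor amplitudes for bits b₁, b₂, …; only kets whose every factor amplitude is nonzero survive.
|00⟩: (-0.4102)(0.8315) = -0.3411
|01⟩: (-0.4102)(-0.4559 - 0.3175i) = (0.187 + 0.1302i)
|10⟩: (0.912)(0.8315) = 0.7583
|11⟩: (0.912)(-0.4559 - 0.3175i) = (-0.4158 - 0.2896i)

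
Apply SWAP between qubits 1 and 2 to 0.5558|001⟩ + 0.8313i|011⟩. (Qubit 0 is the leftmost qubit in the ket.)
0.5558|010⟩ + 0.8313i|011⟩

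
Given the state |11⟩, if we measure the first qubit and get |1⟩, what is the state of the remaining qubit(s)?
|1⟩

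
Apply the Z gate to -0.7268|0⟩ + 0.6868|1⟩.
-0.7268|0⟩ - 0.6868|1⟩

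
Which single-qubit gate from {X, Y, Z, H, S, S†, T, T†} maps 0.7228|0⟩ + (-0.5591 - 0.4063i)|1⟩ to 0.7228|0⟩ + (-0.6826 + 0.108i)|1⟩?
T†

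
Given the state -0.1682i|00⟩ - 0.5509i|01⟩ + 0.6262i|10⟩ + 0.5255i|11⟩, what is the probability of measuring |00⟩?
0.02829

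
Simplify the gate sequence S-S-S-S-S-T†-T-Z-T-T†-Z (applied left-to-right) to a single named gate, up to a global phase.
S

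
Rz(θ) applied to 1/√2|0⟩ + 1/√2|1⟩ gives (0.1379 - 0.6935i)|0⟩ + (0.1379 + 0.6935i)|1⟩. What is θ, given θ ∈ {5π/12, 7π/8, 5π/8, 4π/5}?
7π/8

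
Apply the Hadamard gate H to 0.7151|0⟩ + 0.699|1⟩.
0.9999|0⟩ + 0.01138|1⟩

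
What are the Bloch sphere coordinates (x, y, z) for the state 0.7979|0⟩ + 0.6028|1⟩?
(0.9619, 0, 0.2733)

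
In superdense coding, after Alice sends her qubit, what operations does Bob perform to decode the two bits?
CNOT (Alice's qubit controls Bob's), then H on Alice's qubit, then measure both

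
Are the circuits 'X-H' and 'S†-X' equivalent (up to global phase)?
No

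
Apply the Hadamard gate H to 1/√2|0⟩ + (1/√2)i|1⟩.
(1/2 + (1/2)i)|0⟩ + (1/2 - (1/2)i)|1⟩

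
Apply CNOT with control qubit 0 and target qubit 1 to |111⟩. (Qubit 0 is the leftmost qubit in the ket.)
|101⟩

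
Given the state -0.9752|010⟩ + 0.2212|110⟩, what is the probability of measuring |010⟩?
0.951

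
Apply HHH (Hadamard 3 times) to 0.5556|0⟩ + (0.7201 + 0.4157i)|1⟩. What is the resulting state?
(0.9021 + 0.2939i)|0⟩ + (-0.1163 - 0.2939i)|1⟩

H² = I, so H^3 = H: a single Hadamard. With (a, b) = (0.5556, (0.7201 + 0.4157i)), H gives ((a + b)/√2, (a − b)/√2) = ((0.9021 + 0.2939i), (-0.1163 - 0.2939i)).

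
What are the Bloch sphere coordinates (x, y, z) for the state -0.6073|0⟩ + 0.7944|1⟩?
(-0.9649, 0, -0.2623)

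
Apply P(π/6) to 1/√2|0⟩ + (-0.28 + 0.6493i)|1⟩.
1/√2|0⟩ + (-0.5671 + 0.4223i)|1⟩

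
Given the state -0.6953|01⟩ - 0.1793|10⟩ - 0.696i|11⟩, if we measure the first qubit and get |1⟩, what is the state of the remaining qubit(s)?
-0.2495|0⟩ - 0.9684i|1⟩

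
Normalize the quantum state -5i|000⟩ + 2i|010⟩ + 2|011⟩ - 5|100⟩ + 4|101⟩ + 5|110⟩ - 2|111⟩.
-0.4927i|000⟩ + 0.1971i|010⟩ + 0.1971|011⟩ - 0.4927|100⟩ + 0.3941|101⟩ + 0.4927|110⟩ - 0.1971|111⟩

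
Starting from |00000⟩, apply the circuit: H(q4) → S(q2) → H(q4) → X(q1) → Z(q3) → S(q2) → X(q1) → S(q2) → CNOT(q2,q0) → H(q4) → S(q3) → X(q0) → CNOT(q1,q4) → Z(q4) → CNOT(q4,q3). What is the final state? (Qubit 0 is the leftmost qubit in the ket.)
1/√2|10000⟩ - 1/√2|10011⟩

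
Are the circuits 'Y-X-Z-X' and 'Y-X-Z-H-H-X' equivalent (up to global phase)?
Yes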